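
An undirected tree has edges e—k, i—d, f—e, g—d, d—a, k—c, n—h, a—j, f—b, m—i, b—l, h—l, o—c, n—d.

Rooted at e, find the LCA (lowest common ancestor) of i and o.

e

Path i→root: i d n h l b f e; path o→root: o c k e.
First common node: e.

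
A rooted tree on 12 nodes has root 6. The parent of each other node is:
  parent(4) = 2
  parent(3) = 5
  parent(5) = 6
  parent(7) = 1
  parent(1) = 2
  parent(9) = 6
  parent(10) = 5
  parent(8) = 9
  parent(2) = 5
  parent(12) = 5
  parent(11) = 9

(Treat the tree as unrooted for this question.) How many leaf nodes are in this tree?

Degree-1 nodes: 3, 4, 7, 8, 10, 11, 12 — 7 of them.

7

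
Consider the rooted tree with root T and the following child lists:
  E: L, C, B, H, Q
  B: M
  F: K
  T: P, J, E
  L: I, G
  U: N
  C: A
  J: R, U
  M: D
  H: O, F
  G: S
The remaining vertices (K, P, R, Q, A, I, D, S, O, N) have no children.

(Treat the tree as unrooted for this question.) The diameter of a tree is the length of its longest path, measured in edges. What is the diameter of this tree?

7

A longest path is N-U-J-T-E-H-F-K, with 7 edges.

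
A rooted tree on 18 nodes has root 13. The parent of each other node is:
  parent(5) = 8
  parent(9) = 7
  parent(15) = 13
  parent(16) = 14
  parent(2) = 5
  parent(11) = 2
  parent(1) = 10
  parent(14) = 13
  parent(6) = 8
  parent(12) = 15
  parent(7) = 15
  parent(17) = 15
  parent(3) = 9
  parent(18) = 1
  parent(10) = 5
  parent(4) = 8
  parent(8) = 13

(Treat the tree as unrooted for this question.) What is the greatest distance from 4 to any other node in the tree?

Distances from 4 peak at 6, attained at 3.
4-8-13-15-7-9-3

6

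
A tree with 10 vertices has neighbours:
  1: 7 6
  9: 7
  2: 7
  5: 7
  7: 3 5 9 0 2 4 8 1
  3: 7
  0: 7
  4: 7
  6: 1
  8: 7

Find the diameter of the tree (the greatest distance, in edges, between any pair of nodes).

3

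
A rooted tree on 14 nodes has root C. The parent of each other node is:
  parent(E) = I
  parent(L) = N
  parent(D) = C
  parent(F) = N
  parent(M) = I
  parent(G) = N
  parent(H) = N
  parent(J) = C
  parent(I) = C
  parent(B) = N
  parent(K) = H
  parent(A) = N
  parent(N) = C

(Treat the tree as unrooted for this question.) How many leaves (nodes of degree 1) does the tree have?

10

Degree-1 nodes: A, B, D, E, F, G, J, K, L, M — 10 of them.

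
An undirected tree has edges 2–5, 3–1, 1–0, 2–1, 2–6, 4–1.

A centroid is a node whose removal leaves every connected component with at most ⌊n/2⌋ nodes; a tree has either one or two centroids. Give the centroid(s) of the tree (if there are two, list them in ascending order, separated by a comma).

1

If 1 is removed the pieces have sizes 3, 1, 1, 1, all ≤ ⌊7/2⌋ = 3.
Every other node leaves some component of size > 3, so the centroid is unique.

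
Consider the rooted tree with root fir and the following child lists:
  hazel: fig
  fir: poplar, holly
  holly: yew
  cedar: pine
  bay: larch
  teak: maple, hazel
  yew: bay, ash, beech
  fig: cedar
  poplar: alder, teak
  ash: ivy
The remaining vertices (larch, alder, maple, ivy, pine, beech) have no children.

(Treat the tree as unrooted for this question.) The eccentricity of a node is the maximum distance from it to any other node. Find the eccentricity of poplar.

A farthest node from poplar is larch (pine, ivy also at distance 5).
The path poplar – fir – holly – yew – bay – larch has 5 edges.

5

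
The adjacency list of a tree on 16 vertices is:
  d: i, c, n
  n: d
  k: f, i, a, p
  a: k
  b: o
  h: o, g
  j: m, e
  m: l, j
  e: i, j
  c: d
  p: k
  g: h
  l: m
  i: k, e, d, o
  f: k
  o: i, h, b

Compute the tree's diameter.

7

BFS from l reaches g last, at distance 7; BFS from g confirms no node is farther.
Path: l-m-j-e-i-o-h-g.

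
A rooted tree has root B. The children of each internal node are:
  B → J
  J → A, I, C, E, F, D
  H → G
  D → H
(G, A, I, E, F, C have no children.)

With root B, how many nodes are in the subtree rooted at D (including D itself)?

3

The subtree rooted at D contains: D, H, G — 3 nodes.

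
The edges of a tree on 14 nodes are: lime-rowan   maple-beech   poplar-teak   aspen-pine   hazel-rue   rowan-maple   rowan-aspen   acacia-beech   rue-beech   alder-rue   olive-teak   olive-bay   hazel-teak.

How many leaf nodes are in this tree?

6

Degree-1 nodes: acacia, alder, bay, lime, pine, poplar — 6 of them.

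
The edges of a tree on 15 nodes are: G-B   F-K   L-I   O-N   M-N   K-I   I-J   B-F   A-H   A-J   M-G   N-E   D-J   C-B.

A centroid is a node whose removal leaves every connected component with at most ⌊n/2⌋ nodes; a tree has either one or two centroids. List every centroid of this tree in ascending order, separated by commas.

F

If F is removed the pieces have sizes 7, 7, all ≤ ⌊15/2⌋ = 7.
No neighbour of F does as well, so F is the unique centroid.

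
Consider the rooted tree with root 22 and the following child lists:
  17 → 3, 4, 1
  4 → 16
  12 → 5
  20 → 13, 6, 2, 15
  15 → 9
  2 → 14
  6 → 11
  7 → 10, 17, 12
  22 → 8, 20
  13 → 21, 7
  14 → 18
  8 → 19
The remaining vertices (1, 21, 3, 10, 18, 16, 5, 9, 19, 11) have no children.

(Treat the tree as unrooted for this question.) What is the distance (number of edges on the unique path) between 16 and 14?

The path is 16 - 4 - 17 - 7 - 13 - 20 - 2 - 14, which has 7 edges.

7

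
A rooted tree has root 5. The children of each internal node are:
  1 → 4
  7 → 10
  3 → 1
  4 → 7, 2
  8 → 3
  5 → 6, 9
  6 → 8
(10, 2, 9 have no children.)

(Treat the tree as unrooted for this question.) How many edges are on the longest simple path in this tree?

Starting from 10, a farthest node is 9 at distance 8.
One longest path: 10 – 7 – 4 – 1 – 3 – 8 – 6 – 5 – 9.
So the diameter is 8.

8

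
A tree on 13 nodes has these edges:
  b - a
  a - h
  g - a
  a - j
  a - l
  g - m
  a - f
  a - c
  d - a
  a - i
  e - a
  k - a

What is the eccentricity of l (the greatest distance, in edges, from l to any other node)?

The node farthest from l is m, via l–a–g–m — 3 edges.

3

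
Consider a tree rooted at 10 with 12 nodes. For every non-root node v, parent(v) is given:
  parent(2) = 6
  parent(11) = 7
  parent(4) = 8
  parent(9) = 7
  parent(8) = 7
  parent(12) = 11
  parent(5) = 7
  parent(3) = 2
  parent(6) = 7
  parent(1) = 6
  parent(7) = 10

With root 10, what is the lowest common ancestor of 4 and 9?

7

4's ancestor chain is 4, 8, 7, 10 and 9's is 9, 7, 10; they first meet at 7.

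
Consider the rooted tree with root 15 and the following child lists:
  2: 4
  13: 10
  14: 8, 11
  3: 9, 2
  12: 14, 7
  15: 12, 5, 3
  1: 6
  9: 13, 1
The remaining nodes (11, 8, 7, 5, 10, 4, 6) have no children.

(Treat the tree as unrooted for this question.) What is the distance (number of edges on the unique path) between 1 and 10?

Walking from 1: 1 – 9 – 13 – 10. Length 3.

3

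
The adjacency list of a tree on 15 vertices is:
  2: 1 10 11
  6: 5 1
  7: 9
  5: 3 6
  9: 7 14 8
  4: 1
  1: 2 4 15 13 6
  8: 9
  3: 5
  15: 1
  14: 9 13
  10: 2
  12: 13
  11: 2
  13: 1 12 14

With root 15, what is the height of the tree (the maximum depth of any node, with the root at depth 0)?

5

A deepest node is 7, reached by 15–1–13–14–9–7.
That path has 5 edges, so the height is 5.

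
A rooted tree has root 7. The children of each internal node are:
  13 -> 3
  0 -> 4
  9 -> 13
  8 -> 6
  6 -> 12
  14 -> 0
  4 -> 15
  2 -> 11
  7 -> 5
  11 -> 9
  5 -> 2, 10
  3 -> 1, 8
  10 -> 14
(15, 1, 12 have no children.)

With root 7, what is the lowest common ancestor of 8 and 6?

Ancestors of 8 (toward the root): 8, 3, 13, 9, 11, 2, 5, 7.
Ancestors of 6: 6, 8, 3, 13, 9, 11, 2, 5, 7.
The deepest node appearing in both lists is 8.

8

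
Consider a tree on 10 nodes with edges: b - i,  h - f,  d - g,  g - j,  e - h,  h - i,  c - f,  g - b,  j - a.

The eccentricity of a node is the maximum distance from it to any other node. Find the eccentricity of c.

7

Distances from c peak at 7, attained at a.
c – f – h – i – b – g – j – a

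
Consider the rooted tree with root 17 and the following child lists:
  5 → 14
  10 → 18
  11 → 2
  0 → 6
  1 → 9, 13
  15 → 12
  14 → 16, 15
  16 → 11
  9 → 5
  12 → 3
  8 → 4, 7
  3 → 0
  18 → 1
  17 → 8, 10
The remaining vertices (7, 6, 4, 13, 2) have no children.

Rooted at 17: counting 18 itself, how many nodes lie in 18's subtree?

14

The subtree rooted at 18 contains: 18, 1, 9, 13, 5, 14, 15, 16, 12, 11, 3, 2, 0, 6 — 14 nodes.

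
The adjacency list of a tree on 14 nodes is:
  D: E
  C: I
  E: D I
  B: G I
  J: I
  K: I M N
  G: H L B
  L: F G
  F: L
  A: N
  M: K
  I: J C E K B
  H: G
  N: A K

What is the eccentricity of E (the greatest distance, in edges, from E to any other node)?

The node farthest from E is F, via E–I–B–G–L–F — 5 edges.

5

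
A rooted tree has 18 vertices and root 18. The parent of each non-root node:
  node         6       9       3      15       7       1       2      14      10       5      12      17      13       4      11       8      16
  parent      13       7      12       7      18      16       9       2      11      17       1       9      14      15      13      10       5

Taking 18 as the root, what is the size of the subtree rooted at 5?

5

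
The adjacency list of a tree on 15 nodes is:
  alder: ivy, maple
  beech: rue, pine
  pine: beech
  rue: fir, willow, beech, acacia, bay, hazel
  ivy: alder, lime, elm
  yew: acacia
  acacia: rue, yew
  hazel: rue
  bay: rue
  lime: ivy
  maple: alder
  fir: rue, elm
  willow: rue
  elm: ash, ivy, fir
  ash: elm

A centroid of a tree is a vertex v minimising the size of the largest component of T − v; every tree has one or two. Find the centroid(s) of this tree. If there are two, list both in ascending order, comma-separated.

Delete rue: the remaining components have sizes 7, 2, 2, 1, 1, 1. Max 7 ≤ 7, so rue is a centroid.
Every other node leaves some component of size > 7, so the centroid is unique.

rue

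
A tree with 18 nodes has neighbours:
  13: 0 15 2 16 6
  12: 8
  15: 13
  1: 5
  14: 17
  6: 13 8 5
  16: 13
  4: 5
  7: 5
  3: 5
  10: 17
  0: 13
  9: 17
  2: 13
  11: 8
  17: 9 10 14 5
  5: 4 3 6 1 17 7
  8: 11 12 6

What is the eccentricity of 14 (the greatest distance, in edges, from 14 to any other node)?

Distances from 14 peak at 5, attained at 12 (15, 0, 16, 11, 2 also at distance 5).
14–17–5–6–8–12

5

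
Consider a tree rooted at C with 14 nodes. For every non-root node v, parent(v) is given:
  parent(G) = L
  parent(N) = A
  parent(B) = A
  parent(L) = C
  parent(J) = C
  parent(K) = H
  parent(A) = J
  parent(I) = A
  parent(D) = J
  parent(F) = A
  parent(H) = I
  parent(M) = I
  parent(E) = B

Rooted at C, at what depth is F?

C–J–A–F — 3 edges.

3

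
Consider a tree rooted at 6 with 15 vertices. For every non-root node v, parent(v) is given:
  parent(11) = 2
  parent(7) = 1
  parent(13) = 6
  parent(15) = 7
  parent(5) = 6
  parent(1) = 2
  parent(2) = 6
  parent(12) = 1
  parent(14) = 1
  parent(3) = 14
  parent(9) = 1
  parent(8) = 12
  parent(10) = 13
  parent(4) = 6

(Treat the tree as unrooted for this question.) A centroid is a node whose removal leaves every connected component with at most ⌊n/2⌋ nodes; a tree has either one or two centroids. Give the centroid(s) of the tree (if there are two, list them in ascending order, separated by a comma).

Delete 1: the remaining components have sizes 7, 2, 2, 2, 1. Max 7 ≤ 7, so 1 is a centroid.
No neighbour of 1 does as well, so 1 is the unique centroid.

1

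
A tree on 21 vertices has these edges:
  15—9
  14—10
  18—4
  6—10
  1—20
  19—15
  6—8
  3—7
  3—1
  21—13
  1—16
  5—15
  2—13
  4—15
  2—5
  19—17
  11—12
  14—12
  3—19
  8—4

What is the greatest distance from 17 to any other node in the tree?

The node farthest from 17 is 11, via 17 – 19 – 15 – 4 – 8 – 6 – 10 – 14 – 12 – 11 — 9 edges.

9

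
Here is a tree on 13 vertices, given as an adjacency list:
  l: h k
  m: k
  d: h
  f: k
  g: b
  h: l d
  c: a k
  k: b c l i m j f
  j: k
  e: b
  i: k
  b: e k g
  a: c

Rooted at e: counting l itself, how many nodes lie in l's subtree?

3

The subtree rooted at l contains: l, h, d — 3 nodes.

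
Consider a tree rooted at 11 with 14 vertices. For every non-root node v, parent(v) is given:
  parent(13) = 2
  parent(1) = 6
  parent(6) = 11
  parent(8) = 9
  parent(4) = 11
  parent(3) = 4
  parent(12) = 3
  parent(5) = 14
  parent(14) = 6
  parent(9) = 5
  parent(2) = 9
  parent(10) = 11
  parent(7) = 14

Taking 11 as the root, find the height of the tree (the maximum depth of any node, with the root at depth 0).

The longest root-to-leaf path is 11 → 6 → 14 → 5 → 9 → 2 → 13 (6 edges).

6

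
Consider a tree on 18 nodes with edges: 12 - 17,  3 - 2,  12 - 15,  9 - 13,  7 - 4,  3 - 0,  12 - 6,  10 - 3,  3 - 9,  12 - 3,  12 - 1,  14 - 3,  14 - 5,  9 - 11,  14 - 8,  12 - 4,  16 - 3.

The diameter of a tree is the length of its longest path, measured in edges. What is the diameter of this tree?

5

A longest path is 7 – 4 – 12 – 3 – 9 – 13, with 5 edges.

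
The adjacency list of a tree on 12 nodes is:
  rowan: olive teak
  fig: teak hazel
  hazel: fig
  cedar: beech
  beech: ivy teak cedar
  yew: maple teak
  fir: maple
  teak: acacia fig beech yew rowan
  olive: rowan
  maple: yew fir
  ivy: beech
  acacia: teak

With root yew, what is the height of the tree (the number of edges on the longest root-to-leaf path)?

ivy sits deepest: yew-teak-beech-ivy — 3 edges from the root.

3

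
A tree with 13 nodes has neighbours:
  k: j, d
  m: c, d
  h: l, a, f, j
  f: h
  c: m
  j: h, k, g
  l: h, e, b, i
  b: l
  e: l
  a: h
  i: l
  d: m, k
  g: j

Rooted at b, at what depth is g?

Climbing from g to the root: g → j → h → l → b. That's 4 steps.

4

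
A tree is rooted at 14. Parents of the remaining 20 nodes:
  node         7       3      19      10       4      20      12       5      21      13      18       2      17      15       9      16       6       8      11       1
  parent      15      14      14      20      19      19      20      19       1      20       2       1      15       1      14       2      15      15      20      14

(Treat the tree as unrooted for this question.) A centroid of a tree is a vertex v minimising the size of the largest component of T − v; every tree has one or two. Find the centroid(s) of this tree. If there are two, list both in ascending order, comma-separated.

14

If 14 is removed the pieces have sizes 10, 8, 1, 1, all ≤ ⌊21/2⌋ = 10.
Every other node leaves some component of size > 10, so the centroid is unique.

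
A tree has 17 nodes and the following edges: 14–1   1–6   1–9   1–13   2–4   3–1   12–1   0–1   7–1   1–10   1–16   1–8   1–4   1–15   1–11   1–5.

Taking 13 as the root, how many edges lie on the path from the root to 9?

2

Path from 13 to 9: 13 – 1 – 9, which has 2 edges.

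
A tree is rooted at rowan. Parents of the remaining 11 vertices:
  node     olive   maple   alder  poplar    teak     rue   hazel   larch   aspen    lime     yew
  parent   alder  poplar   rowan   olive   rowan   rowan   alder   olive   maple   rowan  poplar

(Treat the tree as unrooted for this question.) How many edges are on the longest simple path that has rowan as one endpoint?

5

A farthest node from rowan is aspen.
The path rowan – alder – olive – poplar – maple – aspen has 5 edges.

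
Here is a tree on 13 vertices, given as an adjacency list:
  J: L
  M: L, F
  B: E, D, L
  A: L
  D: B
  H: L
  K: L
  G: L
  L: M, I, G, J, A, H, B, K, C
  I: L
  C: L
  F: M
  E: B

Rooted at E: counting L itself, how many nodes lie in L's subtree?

10

The subtree rooted at L contains: L, G, H, C, J, M, I, A, K, F — 10 nodes.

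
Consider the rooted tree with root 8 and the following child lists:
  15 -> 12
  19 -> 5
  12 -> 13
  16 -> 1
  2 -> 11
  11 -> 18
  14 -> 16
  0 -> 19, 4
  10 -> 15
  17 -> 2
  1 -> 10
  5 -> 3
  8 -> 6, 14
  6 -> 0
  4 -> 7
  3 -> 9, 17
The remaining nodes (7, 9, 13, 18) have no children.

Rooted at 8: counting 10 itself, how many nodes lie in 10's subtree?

The subtree rooted at 10 contains: 10, 15, 12, 13 — 4 nodes.

4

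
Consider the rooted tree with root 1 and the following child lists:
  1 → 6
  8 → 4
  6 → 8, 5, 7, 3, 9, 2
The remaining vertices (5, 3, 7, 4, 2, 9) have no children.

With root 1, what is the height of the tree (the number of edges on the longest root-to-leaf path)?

3

The longest root-to-leaf path is 1–6–8–4 (3 edges).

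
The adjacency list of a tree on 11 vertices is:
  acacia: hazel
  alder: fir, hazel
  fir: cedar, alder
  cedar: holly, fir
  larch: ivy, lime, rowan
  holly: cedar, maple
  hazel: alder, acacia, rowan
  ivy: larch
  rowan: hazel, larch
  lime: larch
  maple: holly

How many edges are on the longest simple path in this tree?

BFS from maple reaches lime last, at distance 8; BFS from lime confirms no node is farther.
Path: maple–holly–cedar–fir–alder–hazel–rowan–larch–lime.

8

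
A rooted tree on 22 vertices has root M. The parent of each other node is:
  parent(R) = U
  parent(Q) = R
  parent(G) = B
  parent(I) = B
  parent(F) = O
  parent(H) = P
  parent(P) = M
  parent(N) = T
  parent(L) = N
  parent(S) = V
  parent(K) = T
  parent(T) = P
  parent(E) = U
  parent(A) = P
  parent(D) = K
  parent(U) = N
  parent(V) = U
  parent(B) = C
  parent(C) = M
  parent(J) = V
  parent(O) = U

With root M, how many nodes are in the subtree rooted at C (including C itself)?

4

C's subtree: {C, B, I, G}, size 4.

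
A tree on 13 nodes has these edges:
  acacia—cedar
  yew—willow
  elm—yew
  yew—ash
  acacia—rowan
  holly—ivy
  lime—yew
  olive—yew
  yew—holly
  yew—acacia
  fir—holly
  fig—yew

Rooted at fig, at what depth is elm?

2

fig → yew → elm — 2 edges.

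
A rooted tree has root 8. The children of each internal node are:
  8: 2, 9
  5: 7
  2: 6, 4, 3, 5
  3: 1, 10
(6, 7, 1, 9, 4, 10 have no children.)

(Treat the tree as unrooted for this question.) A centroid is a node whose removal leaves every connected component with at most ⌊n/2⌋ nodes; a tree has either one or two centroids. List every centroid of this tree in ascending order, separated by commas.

Delete 2: the remaining components have sizes 3, 2, 2, 1, 1. Max 3 ≤ 5, so 2 is a centroid.
No neighbour of 2 does as well, so 2 is the unique centroid.

2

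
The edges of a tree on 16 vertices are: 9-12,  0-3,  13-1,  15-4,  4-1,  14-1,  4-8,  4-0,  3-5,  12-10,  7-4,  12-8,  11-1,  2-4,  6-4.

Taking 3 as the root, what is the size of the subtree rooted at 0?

14

The subtree rooted at 0 contains: 0, 4, 1, 8, 15, 2, 7, 6, 11, 14, 13, 12, 9, 10 — 14 nodes.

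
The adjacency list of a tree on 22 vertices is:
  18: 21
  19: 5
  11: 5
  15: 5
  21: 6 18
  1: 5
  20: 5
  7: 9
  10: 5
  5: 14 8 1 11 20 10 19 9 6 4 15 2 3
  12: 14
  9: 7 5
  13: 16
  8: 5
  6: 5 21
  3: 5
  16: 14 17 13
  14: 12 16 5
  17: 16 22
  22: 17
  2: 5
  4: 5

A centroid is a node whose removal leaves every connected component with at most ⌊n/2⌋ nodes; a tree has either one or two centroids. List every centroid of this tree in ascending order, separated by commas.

If 5 is removed the pieces have sizes 6, 3, 2, 1, 1, 1, 1, 1, 1, 1, 1, 1, 1, all ≤ ⌊22/2⌋ = 11.
No neighbour of 5 does as well, so 5 is the unique centroid.

5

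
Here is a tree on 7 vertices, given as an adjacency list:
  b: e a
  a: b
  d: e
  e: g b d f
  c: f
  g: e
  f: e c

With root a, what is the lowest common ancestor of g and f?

e

Path g→root: g e b a; path f→root: f e b a.
First common node: e.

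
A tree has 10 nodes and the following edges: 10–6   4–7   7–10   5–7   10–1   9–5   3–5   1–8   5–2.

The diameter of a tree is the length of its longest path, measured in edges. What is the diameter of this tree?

Starting from 2, a farthest node is 8 at distance 5.
One longest path: 2–5–7–10–1–8.
So the diameter is 5.

5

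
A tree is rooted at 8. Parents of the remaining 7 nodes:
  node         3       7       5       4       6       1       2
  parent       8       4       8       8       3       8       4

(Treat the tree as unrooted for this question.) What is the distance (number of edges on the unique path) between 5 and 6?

3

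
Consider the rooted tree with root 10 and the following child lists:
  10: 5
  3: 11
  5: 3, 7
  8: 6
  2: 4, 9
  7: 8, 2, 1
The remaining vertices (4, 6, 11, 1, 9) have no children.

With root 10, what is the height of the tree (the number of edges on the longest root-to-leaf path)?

The longest root-to-leaf path is 10 – 5 – 7 – 2 – 9 (4 edges).

4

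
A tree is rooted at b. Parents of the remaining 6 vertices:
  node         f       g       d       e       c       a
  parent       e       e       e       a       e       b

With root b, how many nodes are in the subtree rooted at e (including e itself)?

5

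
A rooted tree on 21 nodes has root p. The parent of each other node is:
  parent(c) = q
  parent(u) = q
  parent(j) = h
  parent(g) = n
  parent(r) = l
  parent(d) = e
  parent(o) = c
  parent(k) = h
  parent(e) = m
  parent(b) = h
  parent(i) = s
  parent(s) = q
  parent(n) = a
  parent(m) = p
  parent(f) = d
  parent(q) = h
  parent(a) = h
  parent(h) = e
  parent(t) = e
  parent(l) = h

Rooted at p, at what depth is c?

5

Climbing from c to the root: c–q–h–e–m–p. That's 5 steps.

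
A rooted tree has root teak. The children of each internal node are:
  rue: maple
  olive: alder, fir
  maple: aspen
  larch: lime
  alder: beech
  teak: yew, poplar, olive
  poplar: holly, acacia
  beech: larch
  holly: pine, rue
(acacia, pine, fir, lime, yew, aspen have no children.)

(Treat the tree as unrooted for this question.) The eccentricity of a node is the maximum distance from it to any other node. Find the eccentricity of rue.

8

Distances from rue peak at 8, attained at lime.
rue-holly-poplar-teak-olive-alder-beech-larch-lime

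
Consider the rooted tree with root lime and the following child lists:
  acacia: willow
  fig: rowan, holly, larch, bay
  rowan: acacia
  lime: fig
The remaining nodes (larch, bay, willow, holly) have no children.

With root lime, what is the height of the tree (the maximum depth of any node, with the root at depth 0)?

The longest root-to-leaf path is lime – fig – rowan – acacia – willow (4 edges).

4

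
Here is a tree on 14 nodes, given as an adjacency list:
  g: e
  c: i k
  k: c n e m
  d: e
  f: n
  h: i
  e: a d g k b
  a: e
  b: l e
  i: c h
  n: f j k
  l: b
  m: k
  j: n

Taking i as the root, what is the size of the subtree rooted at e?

6

Descendants of e (including itself): e, b, a, g, d, l. That's 6.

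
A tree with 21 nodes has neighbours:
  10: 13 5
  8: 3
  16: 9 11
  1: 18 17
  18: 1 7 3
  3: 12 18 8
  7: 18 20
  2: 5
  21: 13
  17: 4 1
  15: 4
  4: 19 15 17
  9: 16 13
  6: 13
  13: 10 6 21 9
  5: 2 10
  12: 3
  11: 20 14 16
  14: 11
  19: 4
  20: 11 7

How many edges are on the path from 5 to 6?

3

The path is 5 - 10 - 13 - 6, which has 3 edges.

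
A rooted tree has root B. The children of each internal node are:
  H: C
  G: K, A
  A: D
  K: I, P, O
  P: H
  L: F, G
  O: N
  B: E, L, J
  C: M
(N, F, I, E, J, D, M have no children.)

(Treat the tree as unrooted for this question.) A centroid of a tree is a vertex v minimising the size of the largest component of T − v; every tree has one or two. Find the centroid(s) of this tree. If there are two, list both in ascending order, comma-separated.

If G is removed the pieces have sizes 8, 5, 2, all ≤ ⌊16/2⌋ = 8.
K is adjacent to G and is also a centroid (the largest component after removing it is likewise 8).

G, K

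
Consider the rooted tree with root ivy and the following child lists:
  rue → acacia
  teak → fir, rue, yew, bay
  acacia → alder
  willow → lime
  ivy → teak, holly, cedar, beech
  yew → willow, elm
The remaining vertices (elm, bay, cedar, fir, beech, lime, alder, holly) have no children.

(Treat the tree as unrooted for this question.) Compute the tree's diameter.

BFS from lime reaches alder last, at distance 6; BFS from alder confirms no node is farther.
Path: lime – willow – yew – teak – rue – acacia – alder.

6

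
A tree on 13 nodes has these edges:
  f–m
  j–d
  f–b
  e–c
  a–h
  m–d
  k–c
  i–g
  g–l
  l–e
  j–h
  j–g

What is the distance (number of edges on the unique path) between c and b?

8

c–e–l–g–j–d–m–f–b: 8 edges.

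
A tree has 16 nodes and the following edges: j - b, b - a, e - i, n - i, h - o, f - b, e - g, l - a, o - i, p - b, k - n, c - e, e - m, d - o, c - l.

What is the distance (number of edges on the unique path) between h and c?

The path is h – o – i – e – c, which has 4 edges.

4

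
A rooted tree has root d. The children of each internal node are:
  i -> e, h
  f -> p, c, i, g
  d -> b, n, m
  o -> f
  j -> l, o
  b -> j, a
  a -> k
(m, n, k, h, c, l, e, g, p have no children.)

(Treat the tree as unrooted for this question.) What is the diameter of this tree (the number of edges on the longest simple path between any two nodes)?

Starting from m, a farthest node is h at distance 7.
One longest path: m–d–b–j–o–f–i–h.
So the diameter is 7.

7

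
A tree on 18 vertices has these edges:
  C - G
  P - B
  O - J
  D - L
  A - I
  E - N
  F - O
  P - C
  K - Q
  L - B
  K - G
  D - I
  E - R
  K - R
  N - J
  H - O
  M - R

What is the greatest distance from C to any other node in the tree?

8

The node farthest from C is H (F also at distance 8), via C – G – K – R – E – N – J – O – H — 8 edges.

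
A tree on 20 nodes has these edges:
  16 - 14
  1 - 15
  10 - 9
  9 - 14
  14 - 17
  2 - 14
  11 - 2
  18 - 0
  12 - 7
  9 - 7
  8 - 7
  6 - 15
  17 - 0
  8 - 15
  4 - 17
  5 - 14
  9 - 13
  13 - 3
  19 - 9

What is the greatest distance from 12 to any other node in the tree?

Distances from 12 peak at 6, attained at 18.
12 – 7 – 9 – 14 – 17 – 0 – 18

6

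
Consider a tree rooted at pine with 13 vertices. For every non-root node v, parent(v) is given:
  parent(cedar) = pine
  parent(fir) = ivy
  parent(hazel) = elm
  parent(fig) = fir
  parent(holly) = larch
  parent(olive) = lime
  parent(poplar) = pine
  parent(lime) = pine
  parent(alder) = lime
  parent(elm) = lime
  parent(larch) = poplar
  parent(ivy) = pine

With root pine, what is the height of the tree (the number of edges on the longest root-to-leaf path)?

A deepest node is holly, reached by pine – poplar – larch – holly.
That path has 3 edges, so the height is 3.

3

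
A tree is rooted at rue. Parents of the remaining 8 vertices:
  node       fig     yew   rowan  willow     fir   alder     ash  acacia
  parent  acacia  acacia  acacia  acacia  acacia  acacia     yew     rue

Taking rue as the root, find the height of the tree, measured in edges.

3

A deepest node is ash, reached by rue-acacia-yew-ash.
That path has 3 edges, so the height is 3.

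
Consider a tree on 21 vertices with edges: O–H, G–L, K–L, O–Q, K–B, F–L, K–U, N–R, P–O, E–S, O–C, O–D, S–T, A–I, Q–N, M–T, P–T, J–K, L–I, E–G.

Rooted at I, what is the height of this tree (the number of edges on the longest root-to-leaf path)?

10

R sits deepest: I – L – G – E – S – T – P – O – Q – N – R — 10 edges from the root.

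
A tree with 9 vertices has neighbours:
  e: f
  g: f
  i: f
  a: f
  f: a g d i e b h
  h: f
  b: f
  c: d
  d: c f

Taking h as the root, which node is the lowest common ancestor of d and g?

Ancestors of d (toward the root): d, f, h.
Ancestors of g: g, f, h.
The deepest node appearing in both lists is f.

f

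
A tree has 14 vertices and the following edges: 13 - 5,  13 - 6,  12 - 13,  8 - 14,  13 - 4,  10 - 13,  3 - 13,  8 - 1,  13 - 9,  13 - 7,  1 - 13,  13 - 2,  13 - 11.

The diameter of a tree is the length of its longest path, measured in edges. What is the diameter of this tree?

Starting from 14, a farthest node is 4 at distance 4.
One longest path: 14 – 8 – 1 – 13 – 4.
So the diameter is 4.

4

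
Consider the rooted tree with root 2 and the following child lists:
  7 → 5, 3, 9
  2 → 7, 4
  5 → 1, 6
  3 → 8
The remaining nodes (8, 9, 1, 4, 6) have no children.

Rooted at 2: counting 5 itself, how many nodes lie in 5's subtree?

Descendants of 5 (including itself): 5, 6, 1. That's 3.

3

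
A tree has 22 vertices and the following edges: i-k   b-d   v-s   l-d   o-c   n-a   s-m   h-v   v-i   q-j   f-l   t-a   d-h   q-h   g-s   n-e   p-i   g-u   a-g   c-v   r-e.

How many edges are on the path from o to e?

7

o – c – v – s – g – a – n – e: 7 edges.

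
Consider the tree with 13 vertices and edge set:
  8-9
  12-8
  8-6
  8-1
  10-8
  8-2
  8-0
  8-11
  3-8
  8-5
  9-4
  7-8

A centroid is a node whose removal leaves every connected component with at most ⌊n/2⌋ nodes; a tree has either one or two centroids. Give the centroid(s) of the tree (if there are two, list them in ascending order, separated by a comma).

8

Delete 8: the remaining components have sizes 2, 1, 1, 1, 1, 1, 1, 1, 1, 1, 1. Max 2 ≤ 6, so 8 is a centroid.
No neighbour of 8 does as well, so 8 is the unique centroid.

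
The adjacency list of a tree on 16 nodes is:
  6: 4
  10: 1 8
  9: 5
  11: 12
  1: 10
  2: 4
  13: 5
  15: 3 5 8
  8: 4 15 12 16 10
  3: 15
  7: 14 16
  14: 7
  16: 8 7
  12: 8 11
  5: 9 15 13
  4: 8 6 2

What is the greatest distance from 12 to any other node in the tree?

Distances from 12 peak at 4, attained at 14 (13, 9 also at distance 4).
12-8-16-7-14

4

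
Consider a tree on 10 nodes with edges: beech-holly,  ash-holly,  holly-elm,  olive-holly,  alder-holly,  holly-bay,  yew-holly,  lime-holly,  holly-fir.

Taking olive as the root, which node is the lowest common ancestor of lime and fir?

holly

Path lime→root: lime holly olive; path fir→root: fir holly olive.
First common node: holly.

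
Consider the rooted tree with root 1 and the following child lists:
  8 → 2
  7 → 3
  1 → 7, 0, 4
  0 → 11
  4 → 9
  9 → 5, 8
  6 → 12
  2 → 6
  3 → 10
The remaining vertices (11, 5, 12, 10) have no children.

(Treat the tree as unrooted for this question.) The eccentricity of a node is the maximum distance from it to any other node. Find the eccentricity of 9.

The node farthest from 9 is 10, via 9–4–1–7–3–10 — 5 edges.

5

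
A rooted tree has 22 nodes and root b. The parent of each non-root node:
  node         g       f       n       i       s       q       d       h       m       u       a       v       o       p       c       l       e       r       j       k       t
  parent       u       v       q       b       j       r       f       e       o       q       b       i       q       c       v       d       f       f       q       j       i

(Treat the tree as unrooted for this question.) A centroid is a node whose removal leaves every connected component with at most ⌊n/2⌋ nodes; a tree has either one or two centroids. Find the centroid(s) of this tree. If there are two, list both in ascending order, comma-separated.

f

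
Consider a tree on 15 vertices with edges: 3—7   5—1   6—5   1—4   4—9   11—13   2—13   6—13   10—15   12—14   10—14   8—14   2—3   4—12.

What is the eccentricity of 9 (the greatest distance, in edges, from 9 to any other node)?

The node farthest from 9 is 7, via 9-4-1-5-6-13-2-3-7 — 8 edges.

8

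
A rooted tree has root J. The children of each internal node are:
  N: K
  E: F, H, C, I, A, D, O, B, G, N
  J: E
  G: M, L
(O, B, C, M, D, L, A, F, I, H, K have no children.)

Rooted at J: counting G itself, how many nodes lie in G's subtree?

3

G's subtree: {G, L, M}, size 3.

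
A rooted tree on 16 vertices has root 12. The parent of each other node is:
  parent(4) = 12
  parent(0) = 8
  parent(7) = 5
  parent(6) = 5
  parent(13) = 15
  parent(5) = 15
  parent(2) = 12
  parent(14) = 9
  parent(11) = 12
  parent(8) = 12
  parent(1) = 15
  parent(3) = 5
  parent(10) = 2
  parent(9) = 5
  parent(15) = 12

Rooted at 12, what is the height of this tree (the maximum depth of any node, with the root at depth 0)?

4

14 sits deepest: 12 – 15 – 5 – 9 – 14 — 4 edges from the root.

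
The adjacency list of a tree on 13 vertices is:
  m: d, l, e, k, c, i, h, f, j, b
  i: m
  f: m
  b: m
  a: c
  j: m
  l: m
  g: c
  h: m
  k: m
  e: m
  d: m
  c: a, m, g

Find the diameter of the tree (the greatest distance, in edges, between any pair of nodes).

3

BFS from a reaches h last, at distance 3; BFS from h confirms no node is farther.
Path: a-c-m-h.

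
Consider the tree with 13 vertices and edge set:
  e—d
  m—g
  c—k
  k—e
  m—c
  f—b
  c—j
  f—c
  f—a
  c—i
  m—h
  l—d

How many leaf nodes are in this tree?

7

The leaves are a, b, g, h, i, j, l.
That is 7 leaves.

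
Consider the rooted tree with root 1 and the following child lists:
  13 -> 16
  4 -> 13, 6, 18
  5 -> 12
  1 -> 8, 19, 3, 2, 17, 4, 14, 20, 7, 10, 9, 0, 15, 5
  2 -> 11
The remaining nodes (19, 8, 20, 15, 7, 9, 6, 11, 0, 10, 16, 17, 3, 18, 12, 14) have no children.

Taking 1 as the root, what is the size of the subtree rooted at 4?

5

Descendants of 4 (including itself): 4, 13, 18, 6, 16. That's 5.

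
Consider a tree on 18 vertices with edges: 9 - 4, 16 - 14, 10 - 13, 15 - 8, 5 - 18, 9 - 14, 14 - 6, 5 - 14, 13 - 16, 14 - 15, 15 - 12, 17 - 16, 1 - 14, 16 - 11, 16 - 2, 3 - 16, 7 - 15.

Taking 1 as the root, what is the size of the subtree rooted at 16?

7

Descendants of 16 (including itself): 16, 17, 2, 11, 13, 3, 10. That's 7.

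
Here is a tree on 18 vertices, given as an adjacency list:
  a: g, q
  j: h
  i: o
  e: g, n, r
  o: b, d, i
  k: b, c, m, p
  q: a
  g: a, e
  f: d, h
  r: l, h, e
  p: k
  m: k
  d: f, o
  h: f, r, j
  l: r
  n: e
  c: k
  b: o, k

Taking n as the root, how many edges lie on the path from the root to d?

Climbing from d to the root: d – f – h – r – e – n. That's 5 steps.

5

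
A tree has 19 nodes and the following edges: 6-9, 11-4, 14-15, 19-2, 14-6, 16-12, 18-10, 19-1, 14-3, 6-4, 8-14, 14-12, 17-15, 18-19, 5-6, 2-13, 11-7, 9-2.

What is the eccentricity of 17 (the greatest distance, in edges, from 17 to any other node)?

8

The node farthest from 17 is 10, via 17–15–14–6–9–2–19–18–10 — 8 edges.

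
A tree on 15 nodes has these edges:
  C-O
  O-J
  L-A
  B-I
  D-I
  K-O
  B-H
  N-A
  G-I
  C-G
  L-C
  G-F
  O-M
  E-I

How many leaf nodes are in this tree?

8

The leaves are D, E, F, H, J, K, M, N.
That is 8 leaves.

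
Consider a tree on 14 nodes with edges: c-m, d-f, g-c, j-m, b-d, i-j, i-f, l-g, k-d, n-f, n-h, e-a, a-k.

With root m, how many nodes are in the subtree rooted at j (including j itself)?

10

Descendants of j (including itself): j, i, f, n, d, h, b, k, a, e. That's 10.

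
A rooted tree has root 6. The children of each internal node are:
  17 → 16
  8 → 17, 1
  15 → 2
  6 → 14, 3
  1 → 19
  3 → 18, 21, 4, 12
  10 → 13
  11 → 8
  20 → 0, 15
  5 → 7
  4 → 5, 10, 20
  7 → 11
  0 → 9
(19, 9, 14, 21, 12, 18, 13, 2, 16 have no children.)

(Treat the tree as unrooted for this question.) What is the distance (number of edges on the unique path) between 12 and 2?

12–3–4–20–15–2: 5 edges.

5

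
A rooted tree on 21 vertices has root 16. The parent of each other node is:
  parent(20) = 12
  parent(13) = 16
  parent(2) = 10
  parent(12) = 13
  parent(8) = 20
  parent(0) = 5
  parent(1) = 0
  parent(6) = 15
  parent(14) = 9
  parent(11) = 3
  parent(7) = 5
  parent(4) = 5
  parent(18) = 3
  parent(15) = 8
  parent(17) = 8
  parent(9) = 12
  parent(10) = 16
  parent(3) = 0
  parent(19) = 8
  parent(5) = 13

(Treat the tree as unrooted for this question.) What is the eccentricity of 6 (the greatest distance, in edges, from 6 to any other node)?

9

The node farthest from 6 is 11 (18 also at distance 9), via 6–15–8–20–12–13–5–0–3–11 — 9 edges.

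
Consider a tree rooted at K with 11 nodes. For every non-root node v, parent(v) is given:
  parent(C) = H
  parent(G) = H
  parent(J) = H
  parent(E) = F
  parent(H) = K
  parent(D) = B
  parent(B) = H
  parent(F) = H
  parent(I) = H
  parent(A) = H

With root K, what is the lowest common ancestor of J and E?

Path J→root: J H K; path E→root: E F H K.
First common node: H.

H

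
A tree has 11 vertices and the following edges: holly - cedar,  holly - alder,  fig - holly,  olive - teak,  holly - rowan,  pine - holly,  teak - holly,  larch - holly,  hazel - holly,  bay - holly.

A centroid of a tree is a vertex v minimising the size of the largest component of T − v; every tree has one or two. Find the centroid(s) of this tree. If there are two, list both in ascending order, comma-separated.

If holly is removed the pieces have sizes 2, 1, 1, 1, 1, 1, 1, 1, 1, all ≤ ⌊11/2⌋ = 5.
No neighbour of holly does as well, so holly is the unique centroid.

holly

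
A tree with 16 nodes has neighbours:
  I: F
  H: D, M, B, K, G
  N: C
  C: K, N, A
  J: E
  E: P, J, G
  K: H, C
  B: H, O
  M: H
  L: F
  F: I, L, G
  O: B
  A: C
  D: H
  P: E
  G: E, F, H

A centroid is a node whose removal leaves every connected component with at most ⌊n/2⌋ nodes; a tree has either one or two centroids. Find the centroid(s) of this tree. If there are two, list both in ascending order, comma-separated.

If H is removed the pieces have sizes 7, 4, 2, 1, 1, all ≤ ⌊16/2⌋ = 8.
Every other node leaves some component of size > 8, so the centroid is unique.

H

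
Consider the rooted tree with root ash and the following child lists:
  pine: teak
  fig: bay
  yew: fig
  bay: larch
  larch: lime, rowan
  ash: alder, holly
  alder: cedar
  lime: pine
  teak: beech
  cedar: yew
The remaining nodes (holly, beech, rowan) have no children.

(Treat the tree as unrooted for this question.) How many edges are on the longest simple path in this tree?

11

A longest path is beech-teak-pine-lime-larch-bay-fig-yew-cedar-alder-ash-holly, with 11 edges.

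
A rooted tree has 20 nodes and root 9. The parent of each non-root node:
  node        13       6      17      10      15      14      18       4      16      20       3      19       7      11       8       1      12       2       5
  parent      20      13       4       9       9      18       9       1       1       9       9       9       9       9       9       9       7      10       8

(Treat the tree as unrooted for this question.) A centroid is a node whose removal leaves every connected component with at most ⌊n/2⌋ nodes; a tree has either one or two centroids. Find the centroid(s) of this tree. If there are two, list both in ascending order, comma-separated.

9

If 9 is removed the pieces have sizes 4, 3, 2, 2, 2, 2, 1, 1, 1, 1, all ≤ ⌊20/2⌋ = 10.
Every other node leaves some component of size > 10, so the centroid is unique.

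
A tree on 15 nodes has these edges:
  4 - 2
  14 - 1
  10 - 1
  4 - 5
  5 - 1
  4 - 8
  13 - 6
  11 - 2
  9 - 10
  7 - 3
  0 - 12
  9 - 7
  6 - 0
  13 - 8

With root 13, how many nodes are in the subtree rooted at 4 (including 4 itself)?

10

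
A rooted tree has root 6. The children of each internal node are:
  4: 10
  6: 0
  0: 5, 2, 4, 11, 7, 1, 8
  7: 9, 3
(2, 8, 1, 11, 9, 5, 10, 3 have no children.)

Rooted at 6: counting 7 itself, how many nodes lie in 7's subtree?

3

The subtree rooted at 7 contains: 7, 3, 9 — 3 nodes.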